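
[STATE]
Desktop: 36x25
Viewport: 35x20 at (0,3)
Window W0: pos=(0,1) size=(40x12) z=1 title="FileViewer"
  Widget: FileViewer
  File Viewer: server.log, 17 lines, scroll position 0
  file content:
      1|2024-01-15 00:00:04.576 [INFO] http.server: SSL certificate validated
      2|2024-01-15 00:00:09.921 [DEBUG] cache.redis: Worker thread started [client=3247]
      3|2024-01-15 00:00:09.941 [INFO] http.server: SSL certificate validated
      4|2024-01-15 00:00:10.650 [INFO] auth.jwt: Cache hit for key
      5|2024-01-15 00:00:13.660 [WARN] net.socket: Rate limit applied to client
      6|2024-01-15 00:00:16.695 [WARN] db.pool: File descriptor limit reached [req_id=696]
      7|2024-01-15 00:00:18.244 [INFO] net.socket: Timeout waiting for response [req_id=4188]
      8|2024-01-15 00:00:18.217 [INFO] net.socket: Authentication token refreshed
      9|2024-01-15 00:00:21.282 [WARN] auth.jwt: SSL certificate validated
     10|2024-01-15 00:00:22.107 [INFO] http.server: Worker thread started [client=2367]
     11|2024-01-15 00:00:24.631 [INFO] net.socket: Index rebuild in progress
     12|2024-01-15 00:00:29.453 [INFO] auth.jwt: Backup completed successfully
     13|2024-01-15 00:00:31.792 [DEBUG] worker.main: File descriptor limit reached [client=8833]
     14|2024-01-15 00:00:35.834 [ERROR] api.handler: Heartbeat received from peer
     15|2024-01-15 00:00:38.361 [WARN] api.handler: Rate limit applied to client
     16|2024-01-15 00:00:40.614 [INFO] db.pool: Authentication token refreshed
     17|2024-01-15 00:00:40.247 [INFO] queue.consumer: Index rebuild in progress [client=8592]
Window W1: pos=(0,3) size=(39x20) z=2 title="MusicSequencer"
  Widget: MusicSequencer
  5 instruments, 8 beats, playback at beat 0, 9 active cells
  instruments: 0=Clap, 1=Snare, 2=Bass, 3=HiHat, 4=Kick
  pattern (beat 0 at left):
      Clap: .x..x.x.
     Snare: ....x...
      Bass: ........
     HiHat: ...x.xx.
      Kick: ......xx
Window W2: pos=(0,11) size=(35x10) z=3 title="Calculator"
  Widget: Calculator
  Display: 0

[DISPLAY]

┏━━━━━━━━━━━━━━━━━━━━━━━━━━━━━━━━━━
┃ MusicSequencer                   
┠──────────────────────────────────
┃      ▼1234567                    
┃  Clap·█··█·█·                    
┃ Snare····█···                    
┃  Bass········                    
┃ HiHat···█·██·                    
┏━━━━━━━━━━━━━━━━━━━━━━━━━━━━━━━━━┓
┃ Calculator                      ┃
┠─────────────────────────────────┨
┃                                0┃
┃┌───┬───┬───┬───┐                ┃
┃│ 7 │ 8 │ 9 │ ÷ │                ┃
┃├───┼───┼───┼───┤                ┃
┃│ 4 │ 5 │ 6 │ × │                ┃
┃└───┴───┴───┴───┘                ┃
┗━━━━━━━━━━━━━━━━━━━━━━━━━━━━━━━━━┛
┃                                  
┗━━━━━━━━━━━━━━━━━━━━━━━━━━━━━━━━━━


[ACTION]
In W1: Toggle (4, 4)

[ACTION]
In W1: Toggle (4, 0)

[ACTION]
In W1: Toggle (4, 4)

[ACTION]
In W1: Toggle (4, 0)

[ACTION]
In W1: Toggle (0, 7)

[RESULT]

┏━━━━━━━━━━━━━━━━━━━━━━━━━━━━━━━━━━
┃ MusicSequencer                   
┠──────────────────────────────────
┃      ▼1234567                    
┃  Clap·█··█·██                    
┃ Snare····█···                    
┃  Bass········                    
┃ HiHat···█·██·                    
┏━━━━━━━━━━━━━━━━━━━━━━━━━━━━━━━━━┓
┃ Calculator                      ┃
┠─────────────────────────────────┨
┃                                0┃
┃┌───┬───┬───┬───┐                ┃
┃│ 7 │ 8 │ 9 │ ÷ │                ┃
┃├───┼───┼───┼───┤                ┃
┃│ 4 │ 5 │ 6 │ × │                ┃
┃└───┴───┴───┴───┘                ┃
┗━━━━━━━━━━━━━━━━━━━━━━━━━━━━━━━━━┛
┃                                  
┗━━━━━━━━━━━━━━━━━━━━━━━━━━━━━━━━━━


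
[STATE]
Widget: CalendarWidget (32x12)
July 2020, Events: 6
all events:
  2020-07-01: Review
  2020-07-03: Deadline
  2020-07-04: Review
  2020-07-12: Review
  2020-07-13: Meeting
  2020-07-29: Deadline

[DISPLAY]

           July 2020            
Mo Tu We Th Fr Sa Su            
       1*  2  3*  4*  5         
 6  7  8  9 10 11 12*           
13* 14 15 16 17 18 19           
20 21 22 23 24 25 26            
27 28 29* 30 31                 
                                
                                
                                
                                
                                


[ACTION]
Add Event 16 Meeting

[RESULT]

           July 2020            
Mo Tu We Th Fr Sa Su            
       1*  2  3*  4*  5         
 6  7  8  9 10 11 12*           
13* 14 15 16* 17 18 19          
20 21 22 23 24 25 26            
27 28 29* 30 31                 
                                
                                
                                
                                
                                


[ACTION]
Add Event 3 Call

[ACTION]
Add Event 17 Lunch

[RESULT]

           July 2020            
Mo Tu We Th Fr Sa Su            
       1*  2  3*  4*  5         
 6  7  8  9 10 11 12*           
13* 14 15 16* 17* 18 19         
20 21 22 23 24 25 26            
27 28 29* 30 31                 
                                
                                
                                
                                
                                


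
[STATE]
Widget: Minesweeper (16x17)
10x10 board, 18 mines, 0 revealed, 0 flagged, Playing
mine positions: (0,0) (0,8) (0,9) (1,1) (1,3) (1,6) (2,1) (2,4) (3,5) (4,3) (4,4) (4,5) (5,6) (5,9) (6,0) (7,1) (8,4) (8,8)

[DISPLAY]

■■■■■■■■■■      
■■■■■■■■■■      
■■■■■■■■■■      
■■■■■■■■■■      
■■■■■■■■■■      
■■■■■■■■■■      
■■■■■■■■■■      
■■■■■■■■■■      
■■■■■■■■■■      
■■■■■■■■■■      
                
                
                
                
                
                
                


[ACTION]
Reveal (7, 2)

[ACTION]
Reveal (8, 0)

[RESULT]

■■■■■■■■■■      
■■■■■■■■■■      
■■■■■■■■■■      
■■■■■■■■■■      
■■■■■■■■■■      
■■■■■■■■■■      
■■■■■■■■■■      
■■1■■■■■■■      
1■■■■■■■■■      
■■■■■■■■■■      
                
                
                
                
                
                
                


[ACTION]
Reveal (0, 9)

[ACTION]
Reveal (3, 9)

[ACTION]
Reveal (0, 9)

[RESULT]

✹■■■■■■■✹✹      
■✹■✹■■✹■■■      
■✹■■✹■■■■■      
■■■■■✹■■■■      
■■■✹✹✹■■■■      
■■■■■■✹■■✹      
✹■■■■■■■■■      
■✹1■■■■■■■      
1■■■✹■■■✹■      
■■■■■■■■■■      
                
                
                
                
                
                
                


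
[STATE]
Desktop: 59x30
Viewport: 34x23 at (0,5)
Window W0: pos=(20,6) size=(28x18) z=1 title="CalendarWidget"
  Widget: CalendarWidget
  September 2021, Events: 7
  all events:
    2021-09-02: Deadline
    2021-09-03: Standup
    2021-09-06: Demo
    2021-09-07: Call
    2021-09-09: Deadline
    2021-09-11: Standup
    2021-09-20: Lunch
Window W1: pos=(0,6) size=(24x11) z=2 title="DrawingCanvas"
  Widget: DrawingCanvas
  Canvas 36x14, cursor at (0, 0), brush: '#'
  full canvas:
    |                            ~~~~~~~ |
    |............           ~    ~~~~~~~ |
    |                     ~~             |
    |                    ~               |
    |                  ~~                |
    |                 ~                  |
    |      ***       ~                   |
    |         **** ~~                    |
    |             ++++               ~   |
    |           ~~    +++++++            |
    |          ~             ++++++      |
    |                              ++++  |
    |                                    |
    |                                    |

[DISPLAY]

                                  
┏━━━━━━━━━━━━━━━━━━━━━━┓━━━━━━━━━━
┃ DrawingCanvas        ┃lendarWidg
┠──────────────────────┨──────────
┃+                     ┃   Septemb
┃............          ┃Tu We Th F
┃                     ~┃    1  2* 
┃                    ~ ┃  7*  8  9
┃                  ~~  ┃14 15 16 1
┃                 ~    ┃ 21 22 23 
┃      ***       ~     ┃28 29 30  
┗━━━━━━━━━━━━━━━━━━━━━━┛          
                    ┃             
                    ┃             
                    ┃             
                    ┃             
                    ┃             
                    ┃             
                    ┗━━━━━━━━━━━━━
                                  
                                  
                                  
                                  


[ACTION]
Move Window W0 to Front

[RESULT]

                                  
┏━━━━━━━━━━━━━━━━━━━┏━━━━━━━━━━━━━
┃ DrawingCanvas     ┃ CalendarWidg
┠───────────────────┠─────────────
┃+                  ┃      Septemb
┃............       ┃Mo Tu We Th F
┃                   ┃       1  2* 
┃                   ┃ 6*  7*  8  9
┃                  ~┃13 14 15 16 1
┃                 ~ ┃20* 21 22 23 
┃      ***       ~  ┃27 28 29 30  
┗━━━━━━━━━━━━━━━━━━━┃             
                    ┃             
                    ┃             
                    ┃             
                    ┃             
                    ┃             
                    ┃             
                    ┗━━━━━━━━━━━━━
                                  
                                  
                                  
                                  


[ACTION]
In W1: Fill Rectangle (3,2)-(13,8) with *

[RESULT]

                                  
┏━━━━━━━━━━━━━━━━━━━┏━━━━━━━━━━━━━
┃ DrawingCanvas     ┃ CalendarWidg
┠───────────────────┠─────────────
┃+                  ┃      Septemb
┃............       ┃Mo Tu We Th F
┃                   ┃       1  2* 
┃  *******          ┃ 6*  7*  8  9
┃  *******         ~┃13 14 15 16 1
┃  *******        ~ ┃20* 21 22 23 
┃  *******       ~  ┃27 28 29 30  
┗━━━━━━━━━━━━━━━━━━━┃             
                    ┃             
                    ┃             
                    ┃             
                    ┃             
                    ┃             
                    ┃             
                    ┗━━━━━━━━━━━━━
                                  
                                  
                                  
                                  


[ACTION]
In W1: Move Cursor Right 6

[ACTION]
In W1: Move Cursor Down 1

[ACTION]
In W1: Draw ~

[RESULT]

                                  
┏━━━━━━━━━━━━━━━━━━━┏━━━━━━━━━━━━━
┃ DrawingCanvas     ┃ CalendarWidg
┠───────────────────┠─────────────
┃                   ┃      Septemb
┃......~.....       ┃Mo Tu We Th F
┃                   ┃       1  2* 
┃  *******          ┃ 6*  7*  8  9
┃  *******         ~┃13 14 15 16 1
┃  *******        ~ ┃20* 21 22 23 
┃  *******       ~  ┃27 28 29 30  
┗━━━━━━━━━━━━━━━━━━━┃             
                    ┃             
                    ┃             
                    ┃             
                    ┃             
                    ┃             
                    ┃             
                    ┗━━━━━━━━━━━━━
                                  
                                  
                                  
                                  


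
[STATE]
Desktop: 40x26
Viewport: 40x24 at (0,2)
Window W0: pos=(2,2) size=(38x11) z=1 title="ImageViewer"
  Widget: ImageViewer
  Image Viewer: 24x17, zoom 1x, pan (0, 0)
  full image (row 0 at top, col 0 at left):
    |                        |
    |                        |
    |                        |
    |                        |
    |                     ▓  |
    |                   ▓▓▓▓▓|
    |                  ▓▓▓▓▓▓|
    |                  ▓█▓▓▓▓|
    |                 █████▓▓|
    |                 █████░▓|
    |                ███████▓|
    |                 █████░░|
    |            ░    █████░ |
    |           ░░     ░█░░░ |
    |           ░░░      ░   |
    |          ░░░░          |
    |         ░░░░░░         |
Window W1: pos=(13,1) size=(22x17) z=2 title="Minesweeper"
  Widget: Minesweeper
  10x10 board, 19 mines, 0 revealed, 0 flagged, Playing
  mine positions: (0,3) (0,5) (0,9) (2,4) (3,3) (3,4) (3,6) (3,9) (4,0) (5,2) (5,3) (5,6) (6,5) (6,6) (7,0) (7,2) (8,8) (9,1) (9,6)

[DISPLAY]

  ┏━━━━━━━━━━┃ Minesweeper        ┃━━━━┓
  ┃ ImageView┠────────────────────┨    ┃
  ┠──────────┃■■■■■■■■■■          ┃────┨
  ┃          ┃■■■■■■■■■■          ┃    ┃
  ┃          ┃■■■■■■■■■■          ┃    ┃
  ┃          ┃■■■■■■■■■■          ┃    ┃
  ┃          ┃■■■■■■■■■■          ┃    ┃
  ┃          ┃■■■■■■■■■■          ┃    ┃
  ┃          ┃■■■■■■■■■■          ┃    ┃
  ┃          ┃■■■■■■■■■■          ┃    ┃
  ┗━━━━━━━━━━┃■■■■■■■■■■          ┃━━━━┛
             ┃■■■■■■■■■■          ┃     
             ┃                    ┃     
             ┃                    ┃     
             ┃                    ┃     
             ┗━━━━━━━━━━━━━━━━━━━━┛     
                                        
                                        
                                        
                                        
                                        
                                        
                                        
                                        


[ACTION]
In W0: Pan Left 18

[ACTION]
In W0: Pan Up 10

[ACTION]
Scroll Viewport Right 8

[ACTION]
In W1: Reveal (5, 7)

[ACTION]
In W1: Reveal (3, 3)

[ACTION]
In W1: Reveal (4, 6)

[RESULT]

  ┏━━━━━━━━━━┃ Minesweeper        ┃━━━━┓
  ┃ ImageView┠────────────────────┨    ┃
  ┠──────────┃■■■✹■✹■■■✹          ┃────┨
  ┃          ┃■■■■■■■■■■          ┃    ┃
  ┃          ┃■■■■✹■■■■■          ┃    ┃
  ┃          ┃■■■✹✹■✹■■✹          ┃    ┃
  ┃          ┃✹■■■■■■■■■          ┃    ┃
  ┃          ┃■■✹✹■■✹2■■          ┃    ┃
  ┃          ┃■■■■■✹✹■■■          ┃    ┃
  ┃          ┃✹■✹■■■■■■■          ┃    ┃
  ┗━━━━━━━━━━┃■■■■■■■■✹■          ┃━━━━┛
             ┃■✹■■■■✹■■■          ┃     
             ┃                    ┃     
             ┃                    ┃     
             ┃                    ┃     
             ┗━━━━━━━━━━━━━━━━━━━━┛     
                                        
                                        
                                        
                                        
                                        
                                        
                                        
                                        


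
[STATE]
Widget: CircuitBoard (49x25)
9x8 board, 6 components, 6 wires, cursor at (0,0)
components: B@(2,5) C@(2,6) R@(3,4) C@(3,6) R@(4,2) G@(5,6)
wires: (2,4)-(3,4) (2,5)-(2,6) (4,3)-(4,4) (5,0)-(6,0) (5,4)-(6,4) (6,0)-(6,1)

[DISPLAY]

   0 1 2 3 4 5 6 7 8                             
0  [.]                                           
                                                 
1                                                
                                                 
2                   ·   B ─ C                    
                    │                            
3                   R       C                    
                                                 
4           R   · ─ ·                            
                                                 
5   ·               ·       G                    
    │               │                            
6   · ─ ·           ·                            
                                                 
7                                                
Cursor: (0,0)                                    
                                                 
                                                 
                                                 
                                                 
                                                 
                                                 
                                                 
                                                 


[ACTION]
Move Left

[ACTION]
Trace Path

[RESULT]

   0 1 2 3 4 5 6 7 8                             
0  [.]                                           
                                                 
1                                                
                                                 
2                   ·   B ─ C                    
                    │                            
3                   R       C                    
                                                 
4           R   · ─ ·                            
                                                 
5   ·               ·       G                    
    │               │                            
6   · ─ ·           ·                            
                                                 
7                                                
Cursor: (0,0)  Trace: No connections             
                                                 
                                                 
                                                 
                                                 
                                                 
                                                 
                                                 
                                                 


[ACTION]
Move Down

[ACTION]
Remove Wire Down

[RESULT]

   0 1 2 3 4 5 6 7 8                             
0                                                
                                                 
1  [.]                                           
                                                 
2                   ·   B ─ C                    
                    │                            
3                   R       C                    
                                                 
4           R   · ─ ·                            
                                                 
5   ·               ·       G                    
    │               │                            
6   · ─ ·           ·                            
                                                 
7                                                
Cursor: (1,0)  Trace: No connections             
                                                 
                                                 
                                                 
                                                 
                                                 
                                                 
                                                 
                                                 


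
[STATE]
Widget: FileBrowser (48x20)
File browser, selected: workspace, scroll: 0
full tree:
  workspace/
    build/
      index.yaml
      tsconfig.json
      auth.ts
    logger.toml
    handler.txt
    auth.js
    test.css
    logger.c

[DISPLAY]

> [-] workspace/                                
    [+] build/                                  
    logger.toml                                 
    handler.txt                                 
    auth.js                                     
    test.css                                    
    logger.c                                    
                                                
                                                
                                                
                                                
                                                
                                                
                                                
                                                
                                                
                                                
                                                
                                                
                                                


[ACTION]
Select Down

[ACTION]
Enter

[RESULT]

  [-] workspace/                                
  > [-] build/                                  
      index.yaml                                
      tsconfig.json                             
      auth.ts                                   
    logger.toml                                 
    handler.txt                                 
    auth.js                                     
    test.css                                    
    logger.c                                    
                                                
                                                
                                                
                                                
                                                
                                                
                                                
                                                
                                                
                                                


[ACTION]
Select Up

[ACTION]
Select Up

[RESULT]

> [-] workspace/                                
    [-] build/                                  
      index.yaml                                
      tsconfig.json                             
      auth.ts                                   
    logger.toml                                 
    handler.txt                                 
    auth.js                                     
    test.css                                    
    logger.c                                    
                                                
                                                
                                                
                                                
                                                
                                                
                                                
                                                
                                                
                                                


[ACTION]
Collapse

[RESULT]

> [+] workspace/                                
                                                
                                                
                                                
                                                
                                                
                                                
                                                
                                                
                                                
                                                
                                                
                                                
                                                
                                                
                                                
                                                
                                                
                                                
                                                


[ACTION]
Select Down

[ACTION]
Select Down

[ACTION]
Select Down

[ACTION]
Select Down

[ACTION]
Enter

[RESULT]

> [-] workspace/                                
    [-] build/                                  
      index.yaml                                
      tsconfig.json                             
      auth.ts                                   
    logger.toml                                 
    handler.txt                                 
    auth.js                                     
    test.css                                    
    logger.c                                    
                                                
                                                
                                                
                                                
                                                
                                                
                                                
                                                
                                                
                                                


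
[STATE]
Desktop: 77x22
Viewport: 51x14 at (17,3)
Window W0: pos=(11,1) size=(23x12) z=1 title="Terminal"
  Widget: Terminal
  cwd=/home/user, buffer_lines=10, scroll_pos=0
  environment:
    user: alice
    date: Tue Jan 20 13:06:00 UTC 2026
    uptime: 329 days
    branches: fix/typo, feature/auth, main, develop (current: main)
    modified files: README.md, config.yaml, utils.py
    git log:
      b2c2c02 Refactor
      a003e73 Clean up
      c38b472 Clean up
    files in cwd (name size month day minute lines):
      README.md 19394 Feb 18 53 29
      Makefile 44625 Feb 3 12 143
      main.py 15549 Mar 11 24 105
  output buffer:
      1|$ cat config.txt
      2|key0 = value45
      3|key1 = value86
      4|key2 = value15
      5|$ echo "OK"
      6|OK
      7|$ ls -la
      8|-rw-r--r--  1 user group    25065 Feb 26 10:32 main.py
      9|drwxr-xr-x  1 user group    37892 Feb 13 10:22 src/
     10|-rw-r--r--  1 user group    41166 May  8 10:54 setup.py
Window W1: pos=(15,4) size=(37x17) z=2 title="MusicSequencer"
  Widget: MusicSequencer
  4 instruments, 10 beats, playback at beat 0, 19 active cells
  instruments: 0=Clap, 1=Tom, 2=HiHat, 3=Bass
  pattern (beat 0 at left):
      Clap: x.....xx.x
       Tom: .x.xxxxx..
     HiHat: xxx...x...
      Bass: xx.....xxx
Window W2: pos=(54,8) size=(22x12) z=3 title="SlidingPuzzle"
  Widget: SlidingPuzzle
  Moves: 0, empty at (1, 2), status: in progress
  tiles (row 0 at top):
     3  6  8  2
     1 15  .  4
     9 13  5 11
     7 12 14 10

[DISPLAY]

────────────────┨                                  
━━━━━━━━━━━━━━━━━━━━━━━━━━━━━━━━━━┓                
MusicSequencer                    ┃                
──────────────────────────────────┨                
     ▼123456789                   ┃                
 Clap█·····██·█                   ┃  ┏━━━━━━━━━━━━━
  Tom·█·█████··                   ┃  ┃ SlidingPuzzl
HiHat███···█···                   ┃  ┠─────────────
 Bass██·····███                   ┃  ┃┌────┬────┬──
                                  ┃  ┃│  3 │  6 │  
                                  ┃  ┃├────┼────┼──
                                  ┃  ┃│  1 │ 15 │  
                                  ┃  ┃├────┼────┼──
                                  ┃  ┃│  9 │ 13 │  


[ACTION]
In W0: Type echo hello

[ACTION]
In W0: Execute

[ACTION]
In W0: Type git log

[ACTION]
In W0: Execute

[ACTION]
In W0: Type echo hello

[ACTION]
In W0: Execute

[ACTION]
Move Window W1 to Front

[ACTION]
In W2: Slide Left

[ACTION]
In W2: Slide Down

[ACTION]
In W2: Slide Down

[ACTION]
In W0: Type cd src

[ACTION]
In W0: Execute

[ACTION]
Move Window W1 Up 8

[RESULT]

     ▼123456789                   ┃                
 Clap█·····██·█                   ┃                
  Tom·█·█████··                   ┃                
HiHat███···█···                   ┃                
 Bass██·····███                   ┃                
                                  ┃  ┏━━━━━━━━━━━━━
                                  ┃  ┃ SlidingPuzzl
                                  ┃  ┠─────────────
                                  ┃  ┃┌────┬────┬──
                                  ┃  ┃│  3 │  6 │  
                                  ┃  ┃├────┼────┼──
                                  ┃  ┃│  1 │ 15 │  
                                  ┃  ┃├────┼────┼──
━━━━━━━━━━━━━━━━━━━━━━━━━━━━━━━━━━┛  ┃│  9 │ 13 │  


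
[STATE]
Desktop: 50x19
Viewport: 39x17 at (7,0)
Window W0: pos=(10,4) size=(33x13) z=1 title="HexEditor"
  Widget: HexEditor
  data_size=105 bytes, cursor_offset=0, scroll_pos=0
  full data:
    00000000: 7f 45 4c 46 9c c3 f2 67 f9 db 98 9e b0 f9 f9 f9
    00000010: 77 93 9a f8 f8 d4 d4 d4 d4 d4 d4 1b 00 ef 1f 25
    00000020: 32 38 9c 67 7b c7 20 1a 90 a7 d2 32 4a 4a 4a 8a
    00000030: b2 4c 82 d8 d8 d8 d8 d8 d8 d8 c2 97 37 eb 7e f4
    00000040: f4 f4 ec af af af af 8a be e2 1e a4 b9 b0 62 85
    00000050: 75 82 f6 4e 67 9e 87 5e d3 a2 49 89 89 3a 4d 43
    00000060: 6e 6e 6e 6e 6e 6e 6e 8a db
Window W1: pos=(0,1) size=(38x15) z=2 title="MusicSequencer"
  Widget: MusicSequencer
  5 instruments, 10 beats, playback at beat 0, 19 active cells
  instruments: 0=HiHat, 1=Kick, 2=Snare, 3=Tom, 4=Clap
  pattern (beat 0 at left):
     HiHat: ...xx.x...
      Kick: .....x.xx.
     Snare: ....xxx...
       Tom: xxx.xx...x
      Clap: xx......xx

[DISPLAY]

                                       
━━━━━━━━━━━━━━━━━━━━━━━━━━━━━━┓        
Sequencer                     ┃        
──────────────────────────────┨        
▼123456789                    ┃━━━━┓   
···██·█···                    ┃    ┃   
·····█·██·                    ┃────┨   
····███···                    ┃ f2 ┃   
███·██···█                    ┃ d4 ┃   
██······██                    ┃ 20 ┃   
                              ┃ d8 ┃   
                              ┃ af ┃   
                              ┃ 87 ┃   
                              ┃ 6e ┃   
                              ┃    ┃   
━━━━━━━━━━━━━━━━━━━━━━━━━━━━━━┛    ┃   
   ┗━━━━━━━━━━━━━━━━━━━━━━━━━━━━━━━┛   


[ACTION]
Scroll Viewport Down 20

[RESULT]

Sequencer                     ┃        
──────────────────────────────┨        
▼123456789                    ┃━━━━┓   
···██·█···                    ┃    ┃   
·····█·██·                    ┃────┨   
····███···                    ┃ f2 ┃   
███·██···█                    ┃ d4 ┃   
██······██                    ┃ 20 ┃   
                              ┃ d8 ┃   
                              ┃ af ┃   
                              ┃ 87 ┃   
                              ┃ 6e ┃   
                              ┃    ┃   
━━━━━━━━━━━━━━━━━━━━━━━━━━━━━━┛    ┃   
   ┗━━━━━━━━━━━━━━━━━━━━━━━━━━━━━━━┛   
                                       
                                       


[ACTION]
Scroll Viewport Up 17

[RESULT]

                                       
━━━━━━━━━━━━━━━━━━━━━━━━━━━━━━┓        
Sequencer                     ┃        
──────────────────────────────┨        
▼123456789                    ┃━━━━┓   
···██·█···                    ┃    ┃   
·····█·██·                    ┃────┨   
····███···                    ┃ f2 ┃   
███·██···█                    ┃ d4 ┃   
██······██                    ┃ 20 ┃   
                              ┃ d8 ┃   
                              ┃ af ┃   
                              ┃ 87 ┃   
                              ┃ 6e ┃   
                              ┃    ┃   
━━━━━━━━━━━━━━━━━━━━━━━━━━━━━━┛    ┃   
   ┗━━━━━━━━━━━━━━━━━━━━━━━━━━━━━━━┛   


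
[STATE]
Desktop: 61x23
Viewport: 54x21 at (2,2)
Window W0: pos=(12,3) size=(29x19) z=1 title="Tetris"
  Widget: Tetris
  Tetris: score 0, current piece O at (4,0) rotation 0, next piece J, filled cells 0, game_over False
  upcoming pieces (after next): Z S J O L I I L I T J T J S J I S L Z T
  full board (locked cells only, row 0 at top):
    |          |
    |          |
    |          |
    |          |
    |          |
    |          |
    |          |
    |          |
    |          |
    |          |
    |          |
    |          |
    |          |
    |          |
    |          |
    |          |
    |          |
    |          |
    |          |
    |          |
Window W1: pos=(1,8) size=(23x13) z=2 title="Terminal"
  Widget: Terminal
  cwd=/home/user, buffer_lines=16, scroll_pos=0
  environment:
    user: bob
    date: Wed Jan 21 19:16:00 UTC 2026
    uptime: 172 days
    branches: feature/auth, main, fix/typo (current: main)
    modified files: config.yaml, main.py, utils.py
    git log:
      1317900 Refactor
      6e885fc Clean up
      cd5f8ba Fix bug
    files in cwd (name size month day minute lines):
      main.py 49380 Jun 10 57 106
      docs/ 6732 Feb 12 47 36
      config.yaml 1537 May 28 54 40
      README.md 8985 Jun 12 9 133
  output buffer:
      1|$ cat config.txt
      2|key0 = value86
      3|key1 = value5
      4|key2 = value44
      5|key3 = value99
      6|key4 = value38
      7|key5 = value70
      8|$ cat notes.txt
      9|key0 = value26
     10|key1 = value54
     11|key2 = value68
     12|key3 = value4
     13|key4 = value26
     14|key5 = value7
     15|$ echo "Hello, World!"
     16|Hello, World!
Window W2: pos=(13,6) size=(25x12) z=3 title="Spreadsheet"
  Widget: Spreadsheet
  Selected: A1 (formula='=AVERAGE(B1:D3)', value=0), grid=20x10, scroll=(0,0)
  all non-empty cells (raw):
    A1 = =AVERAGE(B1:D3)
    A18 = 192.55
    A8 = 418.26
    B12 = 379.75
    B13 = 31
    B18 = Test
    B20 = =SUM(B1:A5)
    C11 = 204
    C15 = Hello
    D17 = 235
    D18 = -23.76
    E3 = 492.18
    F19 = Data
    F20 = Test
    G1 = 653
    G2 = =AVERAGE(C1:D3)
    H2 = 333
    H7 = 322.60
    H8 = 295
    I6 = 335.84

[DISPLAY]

                                                      
          ┏━━━━━━━━━━━━━━━━━━━━━━━━━━━┓               
          ┃ Tetris                    ┃               
          ┠───────────────────────────┨               
          ┃┏━━━━━━━━━━━━━━━━━━━━━━━┓  ┃               
          ┃┃ Spreadsheet           ┃  ┃               
━━━━━━━━━━━┠───────────────────────┨  ┃               
 Terminal  ┃A1: =AVERAGE(B1:D3)    ┃  ┃               
───────────┃       A       B       ┃  ┃               
$ cat confi┃-----------------------┃  ┃               
key0 = valu┃  1      [0]       0   ┃  ┃               
key1 = valu┃  2        0       0   ┃  ┃               
key2 = valu┃  3        0       0   ┃  ┃               
key3 = valu┃  4        0       0   ┃  ┃               
key4 = valu┃  5        0       0   ┃  ┃               
key5 = valu┗━━━━━━━━━━━━━━━━━━━━━━━┛  ┃               
$ cat notes.txt      ┃                ┃               
key0 = value26       ┃                ┃               
━━━━━━━━━━━━━━━━━━━━━┛                ┃               
          ┗━━━━━━━━━━━━━━━━━━━━━━━━━━━┛               
                                                      


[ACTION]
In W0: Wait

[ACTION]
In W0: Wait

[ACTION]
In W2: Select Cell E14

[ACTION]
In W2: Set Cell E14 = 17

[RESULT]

                                                      
          ┏━━━━━━━━━━━━━━━━━━━━━━━━━━━┓               
          ┃ Tetris                    ┃               
          ┠───────────────────────────┨               
          ┃┏━━━━━━━━━━━━━━━━━━━━━━━┓  ┃               
          ┃┃ Spreadsheet           ┃  ┃               
━━━━━━━━━━━┠───────────────────────┨  ┃               
 Terminal  ┃E14: 17                ┃  ┃               
───────────┃       A       B       ┃  ┃               
$ cat confi┃-----------------------┃  ┃               
key0 = valu┃  1        0       0   ┃  ┃               
key1 = valu┃  2        0       0   ┃  ┃               
key2 = valu┃  3        0       0   ┃  ┃               
key3 = valu┃  4        0       0   ┃  ┃               
key4 = valu┃  5        0       0   ┃  ┃               
key5 = valu┗━━━━━━━━━━━━━━━━━━━━━━━┛  ┃               
$ cat notes.txt      ┃                ┃               
key0 = value26       ┃                ┃               
━━━━━━━━━━━━━━━━━━━━━┛                ┃               
          ┗━━━━━━━━━━━━━━━━━━━━━━━━━━━┛               
                                                      
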